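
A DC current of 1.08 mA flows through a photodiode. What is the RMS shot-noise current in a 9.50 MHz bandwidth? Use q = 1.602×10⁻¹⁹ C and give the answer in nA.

57.3 nA

I_n = √(2qI·B)
2qI·B = 2 × 1.602×10⁻¹⁹ × 1.08×10⁻³ × 9.50×10⁶ = 3.29×10⁻¹⁵ A²
I_n = √(3.29×10⁻¹⁵) = 5.73×10⁻⁸ A = 57.3 nA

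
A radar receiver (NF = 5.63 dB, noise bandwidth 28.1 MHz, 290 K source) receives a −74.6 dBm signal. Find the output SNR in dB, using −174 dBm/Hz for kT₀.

Noise floor: N = −174 + 10 log₁₀(B) + NF
10 log₁₀(2.81×10⁷) = 74.49 dB
N = −174 + 74.49 + 5.63 = −93.88 dBm
SNR = P_sig − N = −74.6 − (−93.88) = 19.28 dB → 19.3 dB

19.3 dB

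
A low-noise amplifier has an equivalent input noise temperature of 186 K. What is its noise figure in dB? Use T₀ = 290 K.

2.15 dB

F = 1 + T_e/T₀ = 1 + 186/290 = 1.64138
NF = 10 log₁₀(1.64138) = 2.15 dB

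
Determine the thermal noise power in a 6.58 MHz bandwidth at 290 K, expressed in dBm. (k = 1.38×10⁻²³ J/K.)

P_n = kTB = 1.38×10⁻²³ × 290 × 6.58×10⁶ = 2.63×10⁻¹⁴ W
In dBm: 10 log₁₀(2.63×10⁻¹⁴ / 10⁻³) = −105.8 dBm

−105.8 dBm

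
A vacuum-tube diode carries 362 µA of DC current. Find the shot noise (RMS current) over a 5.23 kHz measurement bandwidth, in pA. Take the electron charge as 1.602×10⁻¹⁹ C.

I_n = √(2qI·B)
2qI·B = 2 × 1.602×10⁻¹⁹ × 3.62×10⁻⁴ × 5.23×10³ = 6.07×10⁻¹⁹ A²
I_n = √(6.07×10⁻¹⁹) = 7.79×10⁻¹⁰ A = 779 pA

779 pA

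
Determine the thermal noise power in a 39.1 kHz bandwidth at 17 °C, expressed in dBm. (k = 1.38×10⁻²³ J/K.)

−128.1 dBm

T = 17 °C + 273.15 = 290.15 K
P_n = kTB = 1.38×10⁻²³ × 290.15 × 3.91×10⁴ = 1.57×10⁻¹⁶ W
In dBm: 10 log₁₀(1.57×10⁻¹⁶ / 10⁻³) = −128.1 dBm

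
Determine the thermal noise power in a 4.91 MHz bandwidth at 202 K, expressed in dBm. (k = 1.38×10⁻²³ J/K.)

P_n = kTB = 1.38×10⁻²³ × 202 × 4.91×10⁶ = 1.37×10⁻¹⁴ W
In dBm: 10 log₁₀(1.37×10⁻¹⁴ / 10⁻³) = −108.6 dBm

−108.6 dBm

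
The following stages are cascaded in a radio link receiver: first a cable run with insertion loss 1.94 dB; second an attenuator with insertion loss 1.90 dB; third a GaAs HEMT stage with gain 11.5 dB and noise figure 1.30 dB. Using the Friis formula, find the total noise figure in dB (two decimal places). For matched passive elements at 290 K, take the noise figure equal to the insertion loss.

Convert to linear (a loss of L dB is a gain of −L dB): F_i = 10^(NF_i/10), G_i = 10^(G_i,dB/10)
  Stage 1: F_1 = 10^(1.94/10) = 1.563, G_1 = 10^(−1.94/10) = 0.6397
  Stage 2: F_2 = 10^(1.90/10) = 1.549, G_2 = 10^(−1.90/10) = 0.6457
  Stage 3: F_3 = 10^(1.30/10) = 1.349, G_3 = 10^(11.5/10) = 14.13
Friis cascade:
  F = 1.563 + (1.549 − 1)/0.6397 + (1.349 − 1)/0.4130 = 3.266
NF = 10 log₁₀(3.266) = 5.14 dB

5.14 dB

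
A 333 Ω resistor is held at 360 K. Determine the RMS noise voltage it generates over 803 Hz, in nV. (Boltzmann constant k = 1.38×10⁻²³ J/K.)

72.9 nV

V_n = √(4kTRB)
4kTRB = 4 × 1.38×10⁻²³ × 360 × 3.33×10² × 8.03×10² = 5.31×10⁻¹⁵ V²
V_n = √(5.31×10⁻¹⁵) = 7.29×10⁻⁸ V = 72.9 nV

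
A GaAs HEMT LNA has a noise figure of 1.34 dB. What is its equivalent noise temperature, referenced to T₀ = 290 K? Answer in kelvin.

105 K

F = 10^(1.34/10) = 1.36144
T_e = (F − 1)·T₀ = (1.36144 − 1) × 290 = 105 K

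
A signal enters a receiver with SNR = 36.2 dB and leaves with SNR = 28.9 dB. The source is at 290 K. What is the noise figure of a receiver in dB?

7.3 dB

NF (dB) = SNR_in(dB) − SNR_out(dB) when the source is at T₀
NF = 36.2 − 28.9 = 7.3 dB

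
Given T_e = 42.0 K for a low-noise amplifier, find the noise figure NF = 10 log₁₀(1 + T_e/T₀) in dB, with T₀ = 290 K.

0.587 dB

F = 1 + T_e/T₀ = 1 + 42.0/290 = 1.14483
NF = 10 log₁₀(1.14483) = 0.587 dB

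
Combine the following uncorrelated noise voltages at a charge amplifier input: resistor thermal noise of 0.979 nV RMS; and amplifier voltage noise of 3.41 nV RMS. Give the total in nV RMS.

3.55 nV

Uncorrelated sources add in power (mean-square): V_tot = √(ΣV_i²)
V_tot = √[(9.79×10⁻¹⁰)² + (3.41×10⁻⁹)²] = 3.55×10⁻⁹ V = 3.55 nV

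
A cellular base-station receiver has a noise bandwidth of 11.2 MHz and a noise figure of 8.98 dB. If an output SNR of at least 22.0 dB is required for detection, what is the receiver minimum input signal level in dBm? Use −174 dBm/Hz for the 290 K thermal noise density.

−72.5 dBm

Sensitivity = −174 + 10 log₁₀(B) + NF + SNR_min
= −174 + 70.49 + 8.98 + 22.0
= −72.53 dBm → −72.5 dBm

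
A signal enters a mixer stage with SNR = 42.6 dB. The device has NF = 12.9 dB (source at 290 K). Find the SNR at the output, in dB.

29.7 dB

By definition F = SNR_in/SNR_out, so in dB: SNR_out = SNR_in − NF
SNR_out = 42.6 − 12.9 = 29.7 dB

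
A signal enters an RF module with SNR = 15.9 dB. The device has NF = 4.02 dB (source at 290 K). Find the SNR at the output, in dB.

By definition F = SNR_in/SNR_out, so in dB: SNR_out = SNR_in − NF
SNR_out = 15.9 − 4.02 = 11.88 dB

11.88 dB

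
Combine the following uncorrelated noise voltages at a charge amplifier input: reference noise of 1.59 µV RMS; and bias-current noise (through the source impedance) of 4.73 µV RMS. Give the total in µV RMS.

Uncorrelated sources add in power (mean-square): V_tot = √(ΣV_i²)
V_tot = √[(1.59×10⁻⁶)² + (4.73×10⁻⁶)²] = 4.99×10⁻⁶ V = 4.99 µV

4.99 µV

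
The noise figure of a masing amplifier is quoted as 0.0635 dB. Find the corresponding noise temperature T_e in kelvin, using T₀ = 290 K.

4.27 K

F = 10^(0.0635/10) = 1.01473
T_e = (F − 1)·T₀ = (1.01473 − 1) × 290 = 4.27 K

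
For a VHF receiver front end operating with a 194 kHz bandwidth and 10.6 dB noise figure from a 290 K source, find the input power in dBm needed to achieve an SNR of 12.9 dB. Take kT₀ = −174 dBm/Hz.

−97.6 dBm

Sensitivity = −174 + 10 log₁₀(B) + NF + SNR_min
= −174 + 52.88 + 10.6 + 12.9
= −97.62 dBm → −97.6 dBm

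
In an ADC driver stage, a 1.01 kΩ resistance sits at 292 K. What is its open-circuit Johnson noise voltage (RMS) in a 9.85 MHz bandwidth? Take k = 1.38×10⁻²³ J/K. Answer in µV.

12.7 µV

V_n = √(4kTRB)
4kTRB = 4 × 1.38×10⁻²³ × 292 × 1.01×10³ × 9.85×10⁶ = 1.60×10⁻¹⁰ V²
V_n = √(1.60×10⁻¹⁰) = 1.27×10⁻⁵ V = 12.7 µV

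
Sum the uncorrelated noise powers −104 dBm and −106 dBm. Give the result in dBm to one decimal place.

Convert to linear, add, convert back:
P₁ = 3.98×10⁻¹⁴ W, P₂ = 2.51×10⁻¹⁴ W
P_tot = 6.49×10⁻¹⁴ W → 10 log₁₀(P_tot / 10⁻³) = −101.9 dBm

−101.9 dBm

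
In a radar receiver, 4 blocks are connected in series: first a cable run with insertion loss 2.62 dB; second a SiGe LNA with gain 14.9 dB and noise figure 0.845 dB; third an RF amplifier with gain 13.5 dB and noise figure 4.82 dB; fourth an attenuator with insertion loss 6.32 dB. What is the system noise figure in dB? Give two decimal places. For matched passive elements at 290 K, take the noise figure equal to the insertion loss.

Convert to linear (a loss of L dB is a gain of −L dB): F_i = 10^(NF_i/10), G_i = 10^(G_i,dB/10)
  Stage 1: F_1 = 10^(2.62/10) = 1.828, G_1 = 10^(−2.62/10) = 0.5470
  Stage 2: F_2 = 10^(0.845/10) = 1.215, G_2 = 10^(14.9/10) = 30.90
  Stage 3: F_3 = 10^(4.82/10) = 3.034, G_3 = 10^(13.5/10) = 22.39
  Stage 4: F_4 = 10^(6.32/10) = 4.285, G_4 = 10^(−6.32/10) = 0.2333
Friis cascade:
  F = 1.828 + (1.215 − 1)/0.5470 + (3.034 − 1)/16.90 + (4.285 − 1)/378.4 = 2.350
NF = 10 log₁₀(2.350) = 3.71 dB

3.71 dB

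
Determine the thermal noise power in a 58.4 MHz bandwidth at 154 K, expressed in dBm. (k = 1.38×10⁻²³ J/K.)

−99.1 dBm

P_n = kTB = 1.38×10⁻²³ × 154 × 5.84×10⁷ = 1.24×10⁻¹³ W
In dBm: 10 log₁₀(1.24×10⁻¹³ / 10⁻³) = −99.1 dBm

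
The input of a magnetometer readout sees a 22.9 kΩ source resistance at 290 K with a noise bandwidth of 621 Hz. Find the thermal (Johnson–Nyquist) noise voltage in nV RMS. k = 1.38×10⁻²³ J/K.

477 nV

V_n = √(4kTRB)
4kTRB = 4 × 1.38×10⁻²³ × 290 × 2.29×10⁴ × 6.21×10² = 2.28×10⁻¹³ V²
V_n = √(2.28×10⁻¹³) = 4.77×10⁻⁷ V = 477 nV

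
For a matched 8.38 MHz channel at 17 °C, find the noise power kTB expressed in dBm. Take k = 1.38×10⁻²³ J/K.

−104.7 dBm

T = 17 °C + 273.15 = 290.15 K
P_n = kTB = 1.38×10⁻²³ × 290.15 × 8.38×10⁶ = 3.36×10⁻¹⁴ W
In dBm: 10 log₁₀(3.36×10⁻¹⁴ / 10⁻³) = −104.7 dBm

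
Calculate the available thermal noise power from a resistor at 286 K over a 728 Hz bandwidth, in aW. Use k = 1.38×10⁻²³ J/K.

2.87 aW

P_n = kTB = 1.38×10⁻²³ × 286 × 7.28×10² = 2.87×10⁻¹⁸ W = 2.87 aW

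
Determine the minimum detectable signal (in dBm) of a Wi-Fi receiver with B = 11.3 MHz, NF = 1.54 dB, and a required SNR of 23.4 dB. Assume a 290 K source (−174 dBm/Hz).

−78.5 dBm

Sensitivity = −174 + 10 log₁₀(B) + NF + SNR_min
= −174 + 70.53 + 1.54 + 23.4
= −78.53 dBm → −78.5 dBm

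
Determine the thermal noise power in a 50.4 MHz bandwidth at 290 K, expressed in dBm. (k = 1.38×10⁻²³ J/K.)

P_n = kTB = 1.38×10⁻²³ × 290 × 5.04×10⁷ = 2.02×10⁻¹³ W
In dBm: 10 log₁₀(2.02×10⁻¹³ / 10⁻³) = −97.0 dBm

−97.0 dBm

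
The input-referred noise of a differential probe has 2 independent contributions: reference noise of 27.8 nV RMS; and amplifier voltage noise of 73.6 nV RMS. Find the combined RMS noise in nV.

78.7 nV

Uncorrelated sources add in power (mean-square): V_tot = √(ΣV_i²)
V_tot = √[(2.78×10⁻⁸)² + (7.36×10⁻⁸)²] = 7.87×10⁻⁸ V = 78.7 nV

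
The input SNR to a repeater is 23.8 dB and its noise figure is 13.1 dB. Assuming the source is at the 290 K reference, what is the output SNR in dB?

10.7 dB

By definition F = SNR_in/SNR_out, so in dB: SNR_out = SNR_in − NF
SNR_out = 23.8 − 13.1 = 10.7 dB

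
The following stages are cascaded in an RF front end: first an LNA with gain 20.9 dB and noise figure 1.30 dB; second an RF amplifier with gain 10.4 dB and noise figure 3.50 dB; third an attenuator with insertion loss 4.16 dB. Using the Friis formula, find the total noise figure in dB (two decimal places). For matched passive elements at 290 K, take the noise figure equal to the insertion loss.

Convert to linear (a loss of L dB is a gain of −L dB): F_i = 10^(NF_i/10), G_i = 10^(G_i,dB/10)
  Stage 1: F_1 = 10^(1.30/10) = 1.349, G_1 = 10^(20.9/10) = 123.0
  Stage 2: F_2 = 10^(3.50/10) = 2.239, G_2 = 10^(10.4/10) = 10.96
  Stage 3: F_3 = 10^(4.16/10) = 2.606, G_3 = 10^(−4.16/10) = 0.3837
Friis cascade:
  F = 1.349 + (2.239 − 1)/123.0 + (2.606 − 1)/1349 = 1.360
NF = 10 log₁₀(1.360) = 1.34 dB

1.34 dB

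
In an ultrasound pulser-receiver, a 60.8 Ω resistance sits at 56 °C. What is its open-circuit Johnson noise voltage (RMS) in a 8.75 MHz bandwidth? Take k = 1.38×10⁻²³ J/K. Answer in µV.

3.11 µV

T = 56 °C + 273.15 = 329.15 K
V_n = √(4kTRB)
4kTRB = 4 × 1.38×10⁻²³ × 329.15 × 6.08×10¹ × 8.75×10⁶ = 9.67×10⁻¹² V²
V_n = √(9.67×10⁻¹²) = 3.11×10⁻⁶ V = 3.11 µV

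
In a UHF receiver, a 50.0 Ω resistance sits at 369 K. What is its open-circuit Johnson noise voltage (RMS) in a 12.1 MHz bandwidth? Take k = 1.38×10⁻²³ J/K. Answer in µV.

V_n = √(4kTRB)
4kTRB = 4 × 1.38×10⁻²³ × 369 × 5.00×10¹ × 1.21×10⁷ = 1.23×10⁻¹¹ V²
V_n = √(1.23×10⁻¹¹) = 3.51×10⁻⁶ V = 3.51 µV

3.51 µV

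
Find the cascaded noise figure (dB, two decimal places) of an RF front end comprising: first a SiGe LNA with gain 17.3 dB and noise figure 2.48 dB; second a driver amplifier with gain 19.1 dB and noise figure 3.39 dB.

2.53 dB

Convert to linear (a loss of L dB is a gain of −L dB): F_i = 10^(NF_i/10), G_i = 10^(G_i,dB/10)
  Stage 1: F_1 = 10^(2.48/10) = 1.770, G_1 = 10^(17.3/10) = 53.70
  Stage 2: F_2 = 10^(3.39/10) = 2.183, G_2 = 10^(19.1/10) = 81.28
Friis cascade:
  F = 1.770 + (2.183 − 1)/53.70 = 1.792
NF = 10 log₁₀(1.792) = 2.53 dB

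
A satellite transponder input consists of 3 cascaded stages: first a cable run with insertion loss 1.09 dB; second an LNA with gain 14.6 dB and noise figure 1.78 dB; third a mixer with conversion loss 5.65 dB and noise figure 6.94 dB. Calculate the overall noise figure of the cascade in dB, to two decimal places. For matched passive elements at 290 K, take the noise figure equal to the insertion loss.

3.25 dB

Convert to linear (a loss of L dB is a gain of −L dB): F_i = 10^(NF_i/10), G_i = 10^(G_i,dB/10)
  Stage 1: F_1 = 10^(1.09/10) = 1.285, G_1 = 10^(−1.09/10) = 0.7780
  Stage 2: F_2 = 10^(1.78/10) = 1.507, G_2 = 10^(14.6/10) = 28.84
  Stage 3: F_3 = 10^(6.94/10) = 4.943, G_3 = 10^(−5.65/10) = 0.2723
Friis cascade:
  F = 1.285 + (1.507 − 1)/0.7780 + (4.943 − 1)/22.44 = 2.112
NF = 10 log₁₀(2.112) = 3.25 dB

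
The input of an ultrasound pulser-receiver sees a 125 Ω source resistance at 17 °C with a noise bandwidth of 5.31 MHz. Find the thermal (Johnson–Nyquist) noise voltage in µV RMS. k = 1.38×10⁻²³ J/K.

3.26 µV

T = 17 °C + 273.15 = 290.15 K
V_n = √(4kTRB)
4kTRB = 4 × 1.38×10⁻²³ × 290.15 × 1.25×10² × 5.31×10⁶ = 1.06×10⁻¹¹ V²
V_n = √(1.06×10⁻¹¹) = 3.26×10⁻⁶ V = 3.26 µV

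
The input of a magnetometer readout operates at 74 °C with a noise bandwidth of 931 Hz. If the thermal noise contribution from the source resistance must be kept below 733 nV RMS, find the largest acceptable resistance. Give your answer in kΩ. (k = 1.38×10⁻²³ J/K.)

T = 74 °C + 273.15 = 347.15 K
Johnson–Nyquist: V_n = √(4kTRB) ⇒ R = V_n² / (4kTB)
4kTB = 4 × 1.38×10⁻²³ × 347.15 × 9.31×10² = 1.78×10⁻¹⁷
R = (7.33×10⁻⁷)² / 1.78×10⁻¹⁷ = 3.01×10⁴ Ω = 30.1 kΩ

30.1 kΩ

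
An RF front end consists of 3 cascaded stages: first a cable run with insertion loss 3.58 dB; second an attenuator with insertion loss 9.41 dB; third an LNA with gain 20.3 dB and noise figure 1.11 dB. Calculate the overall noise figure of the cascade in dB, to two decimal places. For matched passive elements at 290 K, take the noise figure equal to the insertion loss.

14.10 dB

Convert to linear (a loss of L dB is a gain of −L dB): F_i = 10^(NF_i/10), G_i = 10^(G_i,dB/10)
  Stage 1: F_1 = 10^(3.58/10) = 2.280, G_1 = 10^(−3.58/10) = 0.4385
  Stage 2: F_2 = 10^(9.41/10) = 8.730, G_2 = 10^(−9.41/10) = 0.1146
  Stage 3: F_3 = 10^(1.11/10) = 1.291, G_3 = 10^(20.3/10) = 107.2
Friis cascade:
  F = 2.280 + (8.730 − 1)/0.4385 + (1.291 − 1)/0.05023 = 25.70
NF = 10 log₁₀(25.70) = 14.10 dB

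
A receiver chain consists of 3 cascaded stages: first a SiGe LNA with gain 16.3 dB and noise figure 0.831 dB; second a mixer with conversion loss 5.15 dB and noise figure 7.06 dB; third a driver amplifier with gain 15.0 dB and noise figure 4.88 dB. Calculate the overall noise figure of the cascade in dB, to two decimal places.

1.66 dB

Convert to linear (a loss of L dB is a gain of −L dB): F_i = 10^(NF_i/10), G_i = 10^(G_i,dB/10)
  Stage 1: F_1 = 10^(0.831/10) = 1.211, G_1 = 10^(16.3/10) = 42.66
  Stage 2: F_2 = 10^(7.06/10) = 5.082, G_2 = 10^(−5.15/10) = 0.3055
  Stage 3: F_3 = 10^(4.88/10) = 3.076, G_3 = 10^(15.0/10) = 31.62
Friis cascade:
  F = 1.211 + (5.082 − 1)/42.66 + (3.076 − 1)/13.03 = 1.466
NF = 10 log₁₀(1.466) = 1.66 dB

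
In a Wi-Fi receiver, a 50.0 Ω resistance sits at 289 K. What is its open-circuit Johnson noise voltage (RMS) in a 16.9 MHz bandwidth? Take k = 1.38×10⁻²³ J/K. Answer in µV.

3.67 µV

V_n = √(4kTRB)
4kTRB = 4 × 1.38×10⁻²³ × 289 × 5.00×10¹ × 1.69×10⁷ = 1.35×10⁻¹¹ V²
V_n = √(1.35×10⁻¹¹) = 3.67×10⁻⁶ V = 3.67 µV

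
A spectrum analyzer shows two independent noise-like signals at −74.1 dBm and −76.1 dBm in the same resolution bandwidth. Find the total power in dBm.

Convert to linear, add, convert back:
P₁ = 3.89×10⁻¹¹ W, P₂ = 2.45×10⁻¹¹ W
P_tot = 6.35×10⁻¹¹ W → 10 log₁₀(P_tot / 10⁻³) = −72.0 dBm

−72.0 dBm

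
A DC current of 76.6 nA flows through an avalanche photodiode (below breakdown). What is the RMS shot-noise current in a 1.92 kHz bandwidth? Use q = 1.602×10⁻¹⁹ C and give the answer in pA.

I_n = √(2qI·B)
2qI·B = 2 × 1.602×10⁻¹⁹ × 7.66×10⁻⁸ × 1.92×10³ = 4.71×10⁻²³ A²
I_n = √(4.71×10⁻²³) = 6.86×10⁻¹² A = 6.86 pA

6.86 pA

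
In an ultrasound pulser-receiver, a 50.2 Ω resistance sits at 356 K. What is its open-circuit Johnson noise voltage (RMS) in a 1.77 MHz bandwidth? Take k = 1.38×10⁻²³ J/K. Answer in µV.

1.32 µV

V_n = √(4kTRB)
4kTRB = 4 × 1.38×10⁻²³ × 356 × 5.02×10¹ × 1.77×10⁶ = 1.75×10⁻¹² V²
V_n = √(1.75×10⁻¹²) = 1.32×10⁻⁶ V = 1.32 µV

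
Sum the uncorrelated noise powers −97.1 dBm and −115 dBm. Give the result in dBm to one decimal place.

Convert to linear, add, convert back:
P₁ = 1.95×10⁻¹³ W, P₂ = 3.16×10⁻¹⁵ W
P_tot = 1.98×10⁻¹³ W → 10 log₁₀(P_tot / 10⁻³) = −97.0 dBm

−97.0 dBm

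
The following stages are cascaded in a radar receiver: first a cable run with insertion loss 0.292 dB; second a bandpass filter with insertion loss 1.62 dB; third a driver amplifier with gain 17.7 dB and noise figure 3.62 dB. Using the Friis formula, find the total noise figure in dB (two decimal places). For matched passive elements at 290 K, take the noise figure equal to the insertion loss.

Convert to linear (a loss of L dB is a gain of −L dB): F_i = 10^(NF_i/10), G_i = 10^(G_i,dB/10)
  Stage 1: F_1 = 10^(0.292/10) = 1.070, G_1 = 10^(−0.292/10) = 0.9350
  Stage 2: F_2 = 10^(1.62/10) = 1.452, G_2 = 10^(−1.62/10) = 0.6887
  Stage 3: F_3 = 10^(3.62/10) = 2.301, G_3 = 10^(17.7/10) = 58.88
Friis cascade:
  F = 1.070 + (1.452 − 1)/0.9350 + (2.301 − 1)/0.6439 = 3.574
NF = 10 log₁₀(3.574) = 5.53 dB

5.53 dB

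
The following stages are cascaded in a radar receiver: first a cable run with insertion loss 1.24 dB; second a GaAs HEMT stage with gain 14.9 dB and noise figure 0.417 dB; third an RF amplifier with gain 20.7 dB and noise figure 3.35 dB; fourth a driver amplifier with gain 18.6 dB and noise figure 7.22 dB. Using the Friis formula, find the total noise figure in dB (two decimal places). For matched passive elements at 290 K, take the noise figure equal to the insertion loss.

Convert to linear (a loss of L dB is a gain of −L dB): F_i = 10^(NF_i/10), G_i = 10^(G_i,dB/10)
  Stage 1: F_1 = 10^(1.24/10) = 1.330, G_1 = 10^(−1.24/10) = 0.7516
  Stage 2: F_2 = 10^(0.417/10) = 1.101, G_2 = 10^(14.9/10) = 30.90
  Stage 3: F_3 = 10^(3.35/10) = 2.163, G_3 = 10^(20.7/10) = 117.5
  Stage 4: F_4 = 10^(7.22/10) = 5.272, G_4 = 10^(18.6/10) = 72.44
Friis cascade:
  F = 1.330 + (1.101 − 1)/0.7516 + (2.163 − 1)/23.23 + (5.272 − 1)/2729 = 1.516
NF = 10 log₁₀(1.516) = 1.81 dB

1.81 dB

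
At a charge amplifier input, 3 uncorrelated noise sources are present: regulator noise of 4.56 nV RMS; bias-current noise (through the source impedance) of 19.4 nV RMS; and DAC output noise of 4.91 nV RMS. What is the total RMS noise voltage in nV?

20.5 nV

Uncorrelated sources add in power (mean-square): V_tot = √(ΣV_i²)
V_tot = √[(4.56×10⁻⁹)² + (1.94×10⁻⁸)² + (4.91×10⁻⁹)²] = 2.05×10⁻⁸ V = 20.5 nV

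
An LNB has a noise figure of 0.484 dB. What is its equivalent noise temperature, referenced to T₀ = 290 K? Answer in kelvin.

F = 10^(0.484/10) = 1.11789
T_e = (F − 1)·T₀ = (1.11789 − 1) × 290 = 34.2 K

34.2 K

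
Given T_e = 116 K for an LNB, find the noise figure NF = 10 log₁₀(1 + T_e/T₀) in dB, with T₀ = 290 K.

1.46 dB

F = 1 + T_e/T₀ = 1 + 116/290 = 1.4
NF = 10 log₁₀(1.4) = 1.46 dB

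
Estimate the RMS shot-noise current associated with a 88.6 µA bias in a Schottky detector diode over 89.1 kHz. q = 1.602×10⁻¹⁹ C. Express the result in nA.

I_n = √(2qI·B)
2qI·B = 2 × 1.602×10⁻¹⁹ × 8.86×10⁻⁵ × 8.91×10⁴ = 2.53×10⁻¹⁸ A²
I_n = √(2.53×10⁻¹⁸) = 1.59×10⁻⁹ A = 1.59 nA

1.59 nA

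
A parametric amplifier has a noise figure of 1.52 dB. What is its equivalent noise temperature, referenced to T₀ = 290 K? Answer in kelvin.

122 K

F = 10^(1.52/10) = 1.41906
T_e = (F − 1)·T₀ = (1.41906 − 1) × 290 = 122 K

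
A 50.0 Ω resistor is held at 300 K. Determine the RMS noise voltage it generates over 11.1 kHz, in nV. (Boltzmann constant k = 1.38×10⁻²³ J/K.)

95.9 nV

V_n = √(4kTRB)
4kTRB = 4 × 1.38×10⁻²³ × 300 × 5.00×10¹ × 1.11×10⁴ = 9.19×10⁻¹⁵ V²
V_n = √(9.19×10⁻¹⁵) = 9.59×10⁻⁸ V = 95.9 nV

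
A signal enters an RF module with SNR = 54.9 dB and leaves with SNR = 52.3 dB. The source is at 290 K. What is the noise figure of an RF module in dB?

2.6 dB

NF (dB) = SNR_in(dB) − SNR_out(dB) when the source is at T₀
NF = 54.9 − 52.3 = 2.6 dB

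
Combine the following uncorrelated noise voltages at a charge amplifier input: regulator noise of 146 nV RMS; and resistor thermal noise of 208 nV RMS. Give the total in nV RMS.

Uncorrelated sources add in power (mean-square): V_tot = √(ΣV_i²)
V_tot = √[(1.46×10⁻⁷)² + (2.08×10⁻⁷)²] = 2.54×10⁻⁷ V = 254 nV

254 nV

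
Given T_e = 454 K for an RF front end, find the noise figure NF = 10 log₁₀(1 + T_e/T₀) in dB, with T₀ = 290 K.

4.09 dB

F = 1 + T_e/T₀ = 1 + 454/290 = 2.56552
NF = 10 log₁₀(2.56552) = 4.09 dB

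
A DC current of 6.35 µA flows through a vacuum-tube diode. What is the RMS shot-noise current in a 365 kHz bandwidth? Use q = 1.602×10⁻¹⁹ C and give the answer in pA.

862 pA

I_n = √(2qI·B)
2qI·B = 2 × 1.602×10⁻¹⁹ × 6.35×10⁻⁶ × 3.65×10⁵ = 7.43×10⁻¹⁹ A²
I_n = √(7.43×10⁻¹⁹) = 8.62×10⁻¹⁰ A = 862 pA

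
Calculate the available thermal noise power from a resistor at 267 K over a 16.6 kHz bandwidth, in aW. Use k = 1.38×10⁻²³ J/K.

P_n = kTB = 1.38×10⁻²³ × 267 × 1.66×10⁴ = 6.12×10⁻¹⁷ W = 61.2 aW

61.2 aW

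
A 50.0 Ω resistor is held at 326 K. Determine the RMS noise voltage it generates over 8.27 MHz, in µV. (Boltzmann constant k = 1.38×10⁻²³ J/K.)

V_n = √(4kTRB)
4kTRB = 4 × 1.38×10⁻²³ × 326 × 5.00×10¹ × 8.27×10⁶ = 7.44×10⁻¹² V²
V_n = √(7.44×10⁻¹²) = 2.73×10⁻⁶ V = 2.73 µV

2.73 µV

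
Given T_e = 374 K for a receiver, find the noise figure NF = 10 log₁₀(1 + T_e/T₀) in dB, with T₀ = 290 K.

3.60 dB

F = 1 + T_e/T₀ = 1 + 374/290 = 2.28966
NF = 10 log₁₀(2.28966) = 3.60 dB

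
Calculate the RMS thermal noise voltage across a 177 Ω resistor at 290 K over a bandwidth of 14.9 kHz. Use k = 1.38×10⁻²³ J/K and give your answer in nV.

205 nV

V_n = √(4kTRB)
4kTRB = 4 × 1.38×10⁻²³ × 290 × 1.77×10² × 1.49×10⁴ = 4.22×10⁻¹⁴ V²
V_n = √(4.22×10⁻¹⁴) = 2.05×10⁻⁷ V = 205 nV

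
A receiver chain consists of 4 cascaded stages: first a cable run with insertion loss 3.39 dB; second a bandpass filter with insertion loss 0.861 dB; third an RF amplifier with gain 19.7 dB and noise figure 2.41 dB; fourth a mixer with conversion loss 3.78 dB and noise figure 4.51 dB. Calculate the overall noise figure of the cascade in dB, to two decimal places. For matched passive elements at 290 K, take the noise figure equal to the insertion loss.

Convert to linear (a loss of L dB is a gain of −L dB): F_i = 10^(NF_i/10), G_i = 10^(G_i,dB/10)
  Stage 1: F_1 = 10^(3.39/10) = 2.183, G_1 = 10^(−3.39/10) = 0.4581
  Stage 2: F_2 = 10^(0.861/10) = 1.219, G_2 = 10^(−0.861/10) = 0.8202
  Stage 3: F_3 = 10^(2.41/10) = 1.742, G_3 = 10^(19.7/10) = 93.33
  Stage 4: F_4 = 10^(4.51/10) = 2.825, G_4 = 10^(−3.78/10) = 0.4188
Friis cascade:
  F = 2.183 + (1.219 − 1)/0.4581 + (1.742 − 1)/0.3758 + (2.825 − 1)/35.07 = 4.688
NF = 10 log₁₀(4.688) = 6.71 dB

6.71 dB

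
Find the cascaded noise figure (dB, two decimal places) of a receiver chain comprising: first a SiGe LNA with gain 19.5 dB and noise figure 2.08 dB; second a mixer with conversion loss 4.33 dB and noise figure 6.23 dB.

Convert to linear (a loss of L dB is a gain of −L dB): F_i = 10^(NF_i/10), G_i = 10^(G_i,dB/10)
  Stage 1: F_1 = 10^(2.08/10) = 1.614, G_1 = 10^(19.5/10) = 89.13
  Stage 2: F_2 = 10^(6.23/10) = 4.198, G_2 = 10^(−4.33/10) = 0.3690
Friis cascade:
  F = 1.614 + (4.198 − 1)/89.13 = 1.650
NF = 10 log₁₀(1.650) = 2.18 dB

2.18 dB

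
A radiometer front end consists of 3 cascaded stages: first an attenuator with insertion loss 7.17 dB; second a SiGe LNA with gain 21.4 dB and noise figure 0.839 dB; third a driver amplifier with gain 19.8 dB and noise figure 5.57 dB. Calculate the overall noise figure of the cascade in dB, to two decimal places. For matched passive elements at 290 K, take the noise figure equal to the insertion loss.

Convert to linear (a loss of L dB is a gain of −L dB): F_i = 10^(NF_i/10), G_i = 10^(G_i,dB/10)
  Stage 1: F_1 = 10^(7.17/10) = 5.212, G_1 = 10^(−7.17/10) = 0.1919
  Stage 2: F_2 = 10^(0.839/10) = 1.213, G_2 = 10^(21.4/10) = 138.0
  Stage 3: F_3 = 10^(5.57/10) = 3.606, G_3 = 10^(19.8/10) = 95.50
Friis cascade:
  F = 5.212 + (1.213 − 1)/0.1919 + (3.606 − 1)/26.49 = 6.421
NF = 10 log₁₀(6.421) = 8.08 dB

8.08 dB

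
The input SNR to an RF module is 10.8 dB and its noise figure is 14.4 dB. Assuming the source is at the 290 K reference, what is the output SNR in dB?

−3.6 dB

By definition F = SNR_in/SNR_out, so in dB: SNR_out = SNR_in − NF
SNR_out = 10.8 − 14.4 = −3.6 dB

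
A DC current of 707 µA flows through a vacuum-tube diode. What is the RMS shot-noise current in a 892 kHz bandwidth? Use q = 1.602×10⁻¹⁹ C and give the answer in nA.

I_n = √(2qI·B)
2qI·B = 2 × 1.602×10⁻¹⁹ × 7.07×10⁻⁴ × 8.92×10⁵ = 2.02×10⁻¹⁶ A²
I_n = √(2.02×10⁻¹⁶) = 1.42×10⁻⁸ A = 14.2 nA

14.2 nA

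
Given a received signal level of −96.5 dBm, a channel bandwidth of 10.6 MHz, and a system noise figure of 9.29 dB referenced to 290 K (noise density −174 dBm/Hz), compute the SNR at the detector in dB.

−2.0 dB

Noise floor: N = −174 + 10 log₁₀(B) + NF
10 log₁₀(1.06×10⁷) = 70.25 dB
N = −174 + 70.25 + 9.29 = −94.46 dBm
SNR = P_sig − N = −96.5 − (−94.46) = −2.04 dB → −2.0 dB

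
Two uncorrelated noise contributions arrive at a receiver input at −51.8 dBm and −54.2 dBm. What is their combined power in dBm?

−49.8 dBm

Convert to linear, add, convert back:
P₁ = 6.61×10⁻⁹ W, P₂ = 3.80×10⁻⁹ W
P_tot = 1.04×10⁻⁸ W → 10 log₁₀(P_tot / 10⁻³) = −49.8 dBm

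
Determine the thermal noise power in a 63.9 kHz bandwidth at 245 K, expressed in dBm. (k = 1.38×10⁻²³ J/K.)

−126.7 dBm

P_n = kTB = 1.38×10⁻²³ × 245 × 6.39×10⁴ = 2.16×10⁻¹⁶ W
In dBm: 10 log₁₀(2.16×10⁻¹⁶ / 10⁻³) = −126.7 dBm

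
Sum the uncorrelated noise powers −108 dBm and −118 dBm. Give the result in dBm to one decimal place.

Convert to linear, add, convert back:
P₁ = 1.58×10⁻¹⁴ W, P₂ = 1.58×10⁻¹⁵ W
P_tot = 1.74×10⁻¹⁴ W → 10 log₁₀(P_tot / 10⁻³) = −107.6 dBm

−107.6 dBm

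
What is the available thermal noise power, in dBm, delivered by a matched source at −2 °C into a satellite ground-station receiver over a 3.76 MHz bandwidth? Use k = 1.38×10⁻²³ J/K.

−108.5 dBm

T = −2 °C + 273.15 = 271.15 K
P_n = kTB = 1.38×10⁻²³ × 271.15 × 3.76×10⁶ = 1.41×10⁻¹⁴ W
In dBm: 10 log₁₀(1.41×10⁻¹⁴ / 10⁻³) = −108.5 dBm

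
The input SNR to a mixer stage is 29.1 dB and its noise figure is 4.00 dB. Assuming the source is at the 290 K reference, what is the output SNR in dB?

By definition F = SNR_in/SNR_out, so in dB: SNR_out = SNR_in − NF
SNR_out = 29.1 − 4.00 = 25.10 dB

25.10 dB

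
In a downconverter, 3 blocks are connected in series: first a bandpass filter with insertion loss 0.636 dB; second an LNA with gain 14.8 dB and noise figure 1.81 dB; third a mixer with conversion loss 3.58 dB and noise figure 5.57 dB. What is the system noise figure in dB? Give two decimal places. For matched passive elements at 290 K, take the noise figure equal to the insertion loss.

Convert to linear (a loss of L dB is a gain of −L dB): F_i = 10^(NF_i/10), G_i = 10^(G_i,dB/10)
  Stage 1: F_1 = 10^(0.636/10) = 1.158, G_1 = 10^(−0.636/10) = 0.8638
  Stage 2: F_2 = 10^(1.81/10) = 1.517, G_2 = 10^(14.8/10) = 30.20
  Stage 3: F_3 = 10^(5.57/10) = 3.606, G_3 = 10^(−3.58/10) = 0.4385
Friis cascade:
  F = 1.158 + (1.517 − 1)/0.8638 + (3.606 − 1)/26.09 = 1.856
NF = 10 log₁₀(1.856) = 2.69 dB

2.69 dB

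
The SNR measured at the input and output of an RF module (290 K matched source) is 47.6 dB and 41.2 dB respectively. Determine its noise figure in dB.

6.4 dB

NF (dB) = SNR_in(dB) − SNR_out(dB) when the source is at T₀
NF = 47.6 − 41.2 = 6.4 dB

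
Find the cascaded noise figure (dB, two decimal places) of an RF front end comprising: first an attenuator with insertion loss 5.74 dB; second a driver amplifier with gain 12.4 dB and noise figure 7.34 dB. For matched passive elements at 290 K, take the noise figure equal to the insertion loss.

13.08 dB

Convert to linear (a loss of L dB is a gain of −L dB): F_i = 10^(NF_i/10), G_i = 10^(G_i,dB/10)
  Stage 1: F_1 = 10^(5.74/10) = 3.750, G_1 = 10^(−5.74/10) = 0.2667
  Stage 2: F_2 = 10^(7.34/10) = 5.420, G_2 = 10^(12.4/10) = 17.38
Friis cascade:
  F = 3.750 + (5.420 − 1)/0.2667 = 20.32
NF = 10 log₁₀(20.32) = 13.08 dB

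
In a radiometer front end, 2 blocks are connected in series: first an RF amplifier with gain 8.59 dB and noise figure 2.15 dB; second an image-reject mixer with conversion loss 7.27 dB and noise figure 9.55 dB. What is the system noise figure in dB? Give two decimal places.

4.39 dB

Convert to linear (a loss of L dB is a gain of −L dB): F_i = 10^(NF_i/10), G_i = 10^(G_i,dB/10)
  Stage 1: F_1 = 10^(2.15/10) = 1.641, G_1 = 10^(8.59/10) = 7.228
  Stage 2: F_2 = 10^(9.55/10) = 9.016, G_2 = 10^(−7.27/10) = 0.1875
Friis cascade:
  F = 1.641 + (9.016 − 1)/7.228 = 2.750
NF = 10 log₁₀(2.750) = 4.39 dB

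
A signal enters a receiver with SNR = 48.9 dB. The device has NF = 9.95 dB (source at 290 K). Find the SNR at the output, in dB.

38.95 dB

By definition F = SNR_in/SNR_out, so in dB: SNR_out = SNR_in − NF
SNR_out = 48.9 − 9.95 = 38.95 dB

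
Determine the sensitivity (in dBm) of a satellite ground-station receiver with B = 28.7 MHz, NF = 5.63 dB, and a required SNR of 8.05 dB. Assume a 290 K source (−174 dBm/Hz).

Sensitivity = −174 + 10 log₁₀(B) + NF + SNR_min
= −174 + 74.58 + 5.63 + 8.05
= −85.74 dBm → −85.7 dBm

−85.7 dBm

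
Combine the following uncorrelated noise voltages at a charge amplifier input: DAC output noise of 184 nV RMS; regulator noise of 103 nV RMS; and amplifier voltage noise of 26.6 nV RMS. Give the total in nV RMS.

Uncorrelated sources add in power (mean-square): V_tot = √(ΣV_i²)
V_tot = √[(1.84×10⁻⁷)² + (1.03×10⁻⁷)² + (2.66×10⁻⁸)²] = 2.13×10⁻⁷ V = 213 nV

213 nV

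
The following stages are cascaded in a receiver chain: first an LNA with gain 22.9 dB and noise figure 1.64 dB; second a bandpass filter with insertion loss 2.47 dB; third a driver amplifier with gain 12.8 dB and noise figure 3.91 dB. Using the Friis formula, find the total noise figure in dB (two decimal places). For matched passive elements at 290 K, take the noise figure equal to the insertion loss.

Convert to linear (a loss of L dB is a gain of −L dB): F_i = 10^(NF_i/10), G_i = 10^(G_i,dB/10)
  Stage 1: F_1 = 10^(1.64/10) = 1.459, G_1 = 10^(22.9/10) = 195.0
  Stage 2: F_2 = 10^(2.47/10) = 1.766, G_2 = 10^(−2.47/10) = 0.5662
  Stage 3: F_3 = 10^(3.91/10) = 2.460, G_3 = 10^(12.8/10) = 19.05
Friis cascade:
  F = 1.459 + (1.766 − 1)/195.0 + (2.460 − 1)/110.4 = 1.476
NF = 10 log₁₀(1.476) = 1.69 dB

1.69 dB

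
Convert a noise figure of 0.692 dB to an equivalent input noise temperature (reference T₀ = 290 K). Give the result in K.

50.1 K

F = 10^(0.692/10) = 1.17274
T_e = (F − 1)·T₀ = (1.17274 − 1) × 290 = 50.1 K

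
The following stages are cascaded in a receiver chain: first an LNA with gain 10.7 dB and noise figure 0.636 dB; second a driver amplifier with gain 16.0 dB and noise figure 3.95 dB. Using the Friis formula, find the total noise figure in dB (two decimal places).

Convert to linear (a loss of L dB is a gain of −L dB): F_i = 10^(NF_i/10), G_i = 10^(G_i,dB/10)
  Stage 1: F_1 = 10^(0.636/10) = 1.158, G_1 = 10^(10.7/10) = 11.75
  Stage 2: F_2 = 10^(3.95/10) = 2.483, G_2 = 10^(16.0/10) = 39.81
Friis cascade:
  F = 1.158 + (2.483 − 1)/11.75 = 1.284
NF = 10 log₁₀(1.284) = 1.09 dB

1.09 dB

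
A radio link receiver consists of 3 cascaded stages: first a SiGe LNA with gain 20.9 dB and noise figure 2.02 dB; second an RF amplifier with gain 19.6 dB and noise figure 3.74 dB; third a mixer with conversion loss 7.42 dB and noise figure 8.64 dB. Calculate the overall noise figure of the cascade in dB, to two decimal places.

Convert to linear (a loss of L dB is a gain of −L dB): F_i = 10^(NF_i/10), G_i = 10^(G_i,dB/10)
  Stage 1: F_1 = 10^(2.02/10) = 1.592, G_1 = 10^(20.9/10) = 123.0
  Stage 2: F_2 = 10^(3.74/10) = 2.366, G_2 = 10^(19.6/10) = 91.20
  Stage 3: F_3 = 10^(8.64/10) = 7.311, G_3 = 10^(−7.42/10) = 0.1811
Friis cascade:
  F = 1.592 + (2.366 − 1)/123.0 + (7.311 − 1)/1.122×10⁴ = 1.604
NF = 10 log₁₀(1.604) = 2.05 dB

2.05 dB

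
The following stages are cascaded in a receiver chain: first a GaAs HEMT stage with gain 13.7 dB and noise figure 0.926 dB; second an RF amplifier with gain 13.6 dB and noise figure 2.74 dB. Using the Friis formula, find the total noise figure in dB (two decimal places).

Convert to linear (a loss of L dB is a gain of −L dB): F_i = 10^(NF_i/10), G_i = 10^(G_i,dB/10)
  Stage 1: F_1 = 10^(0.926/10) = 1.238, G_1 = 10^(13.7/10) = 23.44
  Stage 2: F_2 = 10^(2.74/10) = 1.879, G_2 = 10^(13.6/10) = 22.91
Friis cascade:
  F = 1.238 + (1.879 − 1)/23.44 = 1.275
NF = 10 log₁₀(1.275) = 1.06 dB

1.06 dB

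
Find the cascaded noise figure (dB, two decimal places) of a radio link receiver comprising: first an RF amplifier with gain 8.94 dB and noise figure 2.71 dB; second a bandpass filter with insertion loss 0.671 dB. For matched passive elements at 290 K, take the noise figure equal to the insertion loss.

2.76 dB

Convert to linear (a loss of L dB is a gain of −L dB): F_i = 10^(NF_i/10), G_i = 10^(G_i,dB/10)
  Stage 1: F_1 = 10^(2.71/10) = 1.866, G_1 = 10^(8.94/10) = 7.834
  Stage 2: F_2 = 10^(0.671/10) = 1.167, G_2 = 10^(−0.671/10) = 0.8568
Friis cascade:
  F = 1.866 + (1.167 − 1)/7.834 = 1.888
NF = 10 log₁₀(1.888) = 2.76 dB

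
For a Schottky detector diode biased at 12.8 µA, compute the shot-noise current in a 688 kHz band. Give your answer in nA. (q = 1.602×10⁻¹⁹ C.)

I_n = √(2qI·B)
2qI·B = 2 × 1.602×10⁻¹⁹ × 1.28×10⁻⁵ × 6.88×10⁵ = 2.82×10⁻¹⁸ A²
I_n = √(2.82×10⁻¹⁸) = 1.68×10⁻⁹ A = 1.68 nA

1.68 nA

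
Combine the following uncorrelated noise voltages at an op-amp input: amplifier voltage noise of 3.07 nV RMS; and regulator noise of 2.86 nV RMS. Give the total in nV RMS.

4.20 nV

Uncorrelated sources add in power (mean-square): V_tot = √(ΣV_i²)
V_tot = √[(3.07×10⁻⁹)² + (2.86×10⁻⁹)²] = 4.20×10⁻⁹ V = 4.20 nV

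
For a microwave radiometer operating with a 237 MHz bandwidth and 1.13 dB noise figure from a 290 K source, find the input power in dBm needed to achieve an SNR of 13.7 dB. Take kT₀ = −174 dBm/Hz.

−75.4 dBm

Sensitivity = −174 + 10 log₁₀(B) + NF + SNR_min
= −174 + 83.75 + 1.13 + 13.7
= −75.42 dBm → −75.4 dBm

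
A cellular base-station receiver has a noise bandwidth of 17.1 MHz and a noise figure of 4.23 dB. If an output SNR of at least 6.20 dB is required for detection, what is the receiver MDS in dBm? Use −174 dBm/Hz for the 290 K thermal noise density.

Sensitivity = −174 + 10 log₁₀(B) + NF + SNR_min
= −174 + 72.33 + 4.23 + 6.20
= −91.24 dBm → −91.2 dBm

−91.2 dBm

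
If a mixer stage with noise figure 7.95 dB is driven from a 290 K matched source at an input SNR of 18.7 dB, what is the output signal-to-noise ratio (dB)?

10.75 dB

By definition F = SNR_in/SNR_out, so in dB: SNR_out = SNR_in − NF
SNR_out = 18.7 − 7.95 = 10.75 dB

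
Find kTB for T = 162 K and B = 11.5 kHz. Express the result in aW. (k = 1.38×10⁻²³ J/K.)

P_n = kTB = 1.38×10⁻²³ × 162 × 1.15×10⁴ = 2.57×10⁻¹⁷ W = 25.7 aW

25.7 aW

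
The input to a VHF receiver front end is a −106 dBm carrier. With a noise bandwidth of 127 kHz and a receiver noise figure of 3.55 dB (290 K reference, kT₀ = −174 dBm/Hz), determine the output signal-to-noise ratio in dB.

13.4 dB

Noise floor: N = −174 + 10 log₁₀(B) + NF
10 log₁₀(1.27×10⁵) = 51.04 dB
N = −174 + 51.04 + 3.55 = −119.41 dBm
SNR = P_sig − N = −106 − (−119.41) = 13.41 dB → 13.4 dB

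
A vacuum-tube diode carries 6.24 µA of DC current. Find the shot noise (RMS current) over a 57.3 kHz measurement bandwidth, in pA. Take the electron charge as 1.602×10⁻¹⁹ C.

338 pA

I_n = √(2qI·B)
2qI·B = 2 × 1.602×10⁻¹⁹ × 6.24×10⁻⁶ × 5.73×10⁴ = 1.15×10⁻¹⁹ A²
I_n = √(1.15×10⁻¹⁹) = 3.38×10⁻¹⁰ A = 338 pA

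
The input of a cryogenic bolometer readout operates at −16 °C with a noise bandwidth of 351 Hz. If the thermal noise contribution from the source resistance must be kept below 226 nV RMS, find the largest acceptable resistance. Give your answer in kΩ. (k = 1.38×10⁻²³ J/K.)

T = −16 °C + 273.15 = 257.15 K
Johnson–Nyquist: V_n = √(4kTRB) ⇒ R = V_n² / (4kTB)
4kTB = 4 × 1.38×10⁻²³ × 257.15 × 3.51×10² = 4.98×10⁻¹⁸
R = (2.26×10⁻⁷)² / 4.98×10⁻¹⁸ = 1.03×10⁴ Ω = 10.3 kΩ

10.3 kΩ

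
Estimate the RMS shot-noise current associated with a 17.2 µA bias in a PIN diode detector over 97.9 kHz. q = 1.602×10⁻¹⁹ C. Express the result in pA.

I_n = √(2qI·B)
2qI·B = 2 × 1.602×10⁻¹⁹ × 1.72×10⁻⁵ × 9.79×10⁴ = 5.40×10⁻¹⁹ A²
I_n = √(5.40×10⁻¹⁹) = 7.35×10⁻¹⁰ A = 735 pA

735 pA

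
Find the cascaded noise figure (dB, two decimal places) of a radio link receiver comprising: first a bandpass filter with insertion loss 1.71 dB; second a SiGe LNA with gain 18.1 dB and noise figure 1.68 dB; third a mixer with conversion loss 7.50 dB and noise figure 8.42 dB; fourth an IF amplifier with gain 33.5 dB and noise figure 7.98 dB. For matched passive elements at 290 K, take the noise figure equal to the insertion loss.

Convert to linear (a loss of L dB is a gain of −L dB): F_i = 10^(NF_i/10), G_i = 10^(G_i,dB/10)
  Stage 1: F_1 = 10^(1.71/10) = 1.483, G_1 = 10^(−1.71/10) = 0.6745
  Stage 2: F_2 = 10^(1.68/10) = 1.472, G_2 = 10^(18.1/10) = 64.57
  Stage 3: F_3 = 10^(8.42/10) = 6.950, G_3 = 10^(−7.50/10) = 0.1778
  Stage 4: F_4 = 10^(7.98/10) = 6.281, G_4 = 10^(33.5/10) = 2239
Friis cascade:
  F = 1.483 + (1.472 − 1)/0.6745 + (6.950 − 1)/43.55 + (6.281 − 1)/7.745 = 3.001
NF = 10 log₁₀(3.001) = 4.77 dB

4.77 dB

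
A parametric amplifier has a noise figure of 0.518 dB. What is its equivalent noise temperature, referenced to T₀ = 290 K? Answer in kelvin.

F = 10^(0.518/10) = 1.12668
T_e = (F − 1)·T₀ = (1.12668 − 1) × 290 = 36.7 K

36.7 K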